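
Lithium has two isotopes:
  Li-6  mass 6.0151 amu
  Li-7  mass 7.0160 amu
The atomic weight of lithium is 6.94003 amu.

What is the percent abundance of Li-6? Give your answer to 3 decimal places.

Writing the weighted mean with unknown fraction x of Li-6:
6.0151·x + 7.0160·(1 − x) = 6.94003
(6.0151 − 7.0160)·x = 6.94003 − 7.0160
x = -0.07597 / -1.0009 = 0.07590 → 7.590% Li-6, 92.410% Li-7.

7.590%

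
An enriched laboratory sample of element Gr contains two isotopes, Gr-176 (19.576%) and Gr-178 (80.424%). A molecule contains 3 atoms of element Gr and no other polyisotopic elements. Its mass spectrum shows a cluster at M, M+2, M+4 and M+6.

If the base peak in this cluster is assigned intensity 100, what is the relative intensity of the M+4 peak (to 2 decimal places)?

73.02

(0.19576 + 0.80424)^3 gives M 0.0075, M+2 0.0925, M+4 0.3799, M+6 0.5202; the largest is M+6.
P(M+6) = C(3,3) × 0.19576^0 × 0.80424^3 = 1 × 1.0000 × 0.52018402 = 0.520184 (base)
P(M+4) = C(3,2) × 0.19576^1 × 0.80424^2 = 3 × 0.19576 × 0.64680198 = 0.379854
Relative intensity = 0.379854 / 0.520184 × 100 = 73.02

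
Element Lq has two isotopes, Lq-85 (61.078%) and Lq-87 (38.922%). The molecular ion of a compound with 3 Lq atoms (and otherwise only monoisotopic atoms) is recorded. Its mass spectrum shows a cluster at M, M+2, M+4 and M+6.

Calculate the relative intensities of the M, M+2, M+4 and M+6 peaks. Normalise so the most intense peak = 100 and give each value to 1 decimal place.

The 3 Lq atoms are independent, so intensities follow the terms of (0.61078 + 0.38922)^3.
P(M) = 0.61078^3 = 0.227853
P(M+2) = 3 × 0.61078^2 × 0.38922^1 = 0.435598
P(M+4) = 3 × 0.61078^1 × 0.38922^2 = 0.277585
P(M+6) = 0.38922^3 = 0.058964
The M+2 peak is largest (0.435598); scaling to 100 gives 52.3 : 100.0 : 63.7 : 13.5.

52.3 : 100.0 : 63.7 : 13.5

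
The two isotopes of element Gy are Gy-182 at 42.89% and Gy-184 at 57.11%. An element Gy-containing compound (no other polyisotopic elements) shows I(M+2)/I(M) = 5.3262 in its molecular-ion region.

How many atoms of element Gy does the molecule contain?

4

For n independent Gy atoms, I(M+2)/I(M) = n · (abundance Gy-184) / (abundance Gy-182) = n · 0.5711/0.4289.
n = 5.3262 × 0.4289/0.5711 = 4.00 ≈ 4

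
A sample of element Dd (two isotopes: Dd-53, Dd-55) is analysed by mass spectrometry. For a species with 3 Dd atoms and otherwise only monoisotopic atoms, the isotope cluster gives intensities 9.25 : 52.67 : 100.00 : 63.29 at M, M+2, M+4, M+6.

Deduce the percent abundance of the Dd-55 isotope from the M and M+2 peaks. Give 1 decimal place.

Write p for the Dd-53 fraction. I(M+2)/I(M) = [C(3,1)·p^2·(1−p)] / p^3 = 3·(1−p)/p = 52.67/9.25 = 5.6941
(1−p)/p = 5.6941/3 = 1.8980  ⇒  p = 1/(1 + 1.8980) = 0.3451
Dd-53: 34.5%, Dd-55: 65.5%.

65.5%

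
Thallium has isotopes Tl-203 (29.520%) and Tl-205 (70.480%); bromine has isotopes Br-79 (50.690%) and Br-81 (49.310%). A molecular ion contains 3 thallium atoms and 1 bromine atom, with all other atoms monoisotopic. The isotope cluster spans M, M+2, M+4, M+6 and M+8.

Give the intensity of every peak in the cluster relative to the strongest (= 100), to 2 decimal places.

Thallium pattern (n=3): 0.02572463 : 0.18425524 : 0.43991564 : 0.35010449
Bromine pattern (n=1): 0.5069 : 0.4931
Convolve the two distributions (both contribute in 2-u steps):
  M: 0.02572463×0.5069 = 0.013040
  M+2: 0.02572463×0.4931 + 0.18425524×0.5069 = 0.106084
  M+4: 0.18425524×0.4931 + 0.43991564×0.5069 = 0.313849
  M+6: 0.43991564×0.4931 + 0.35010449×0.5069 = 0.394390
  M+8: 0.35010449×0.4931 = 0.172637
Scale to base peak (0.394390) = 100: 3.31 : 26.90 : 79.58 : 100.00 : 43.77

3.31 : 26.90 : 79.58 : 100.00 : 43.77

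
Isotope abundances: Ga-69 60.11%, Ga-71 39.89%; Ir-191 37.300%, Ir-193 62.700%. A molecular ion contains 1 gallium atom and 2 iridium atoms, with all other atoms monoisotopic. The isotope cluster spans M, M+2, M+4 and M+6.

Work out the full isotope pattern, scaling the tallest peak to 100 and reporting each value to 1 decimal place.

Gallium pattern (n=1): 0.6011 : 0.3989
Iridium pattern (n=2): 0.139129 : 0.467742 : 0.393129
Convolve the two distributions (both contribute in 2-u steps):
  M: 0.6011×0.139129 = 0.083630
  M+2: 0.6011×0.467742 + 0.3989×0.139129 = 0.336658
  M+4: 0.6011×0.393129 + 0.3989×0.467742 = 0.422892
  M+6: 0.3989×0.393129 = 0.156819
Scale to base peak (0.422892) = 100: 19.8 : 79.6 : 100.0 : 37.1

19.8 : 79.6 : 100.0 : 37.1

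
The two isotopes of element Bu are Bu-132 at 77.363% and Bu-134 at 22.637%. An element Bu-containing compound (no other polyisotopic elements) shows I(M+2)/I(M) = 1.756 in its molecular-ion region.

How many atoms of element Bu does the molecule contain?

For n independent Bu atoms, I(M+2)/I(M) = n · (abundance Bu-134) / (abundance Bu-132) = n · 0.22637/0.77363.
n = 1.756 × 0.77363/0.22637 = 6.00 ≈ 6

6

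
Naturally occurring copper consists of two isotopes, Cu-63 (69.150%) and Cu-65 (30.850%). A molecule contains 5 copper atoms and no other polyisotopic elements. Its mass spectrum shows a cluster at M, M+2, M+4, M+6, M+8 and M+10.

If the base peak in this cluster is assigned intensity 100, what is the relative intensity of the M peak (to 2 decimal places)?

44.83

(0.69150 + 0.30850)^5 gives M 0.1581, M+2 0.3527, M+4 0.3147, M+6 0.1404, M+8 0.0313, M+10 0.0028; the largest is M+2.
P(M+2) = C(5,1) × 0.69150^4 × 0.30850^1 = 5 × 0.2286487 × 0.3085 = 0.352691 (base)
P(M) = C(5,0) × 0.69150^5 × 0.30850^0 = 1 × 0.15811058 × 1.0000 = 0.158111
Relative intensity = 0.158111 / 0.352691 × 100 = 44.83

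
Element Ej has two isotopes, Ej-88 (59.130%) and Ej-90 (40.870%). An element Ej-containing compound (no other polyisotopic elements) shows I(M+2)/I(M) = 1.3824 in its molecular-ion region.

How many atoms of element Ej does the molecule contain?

2

With n Ej atoms, P(M+2)/P(M) = C(n,1)·p^(n−1)q / p^n = n·q/p = n · 0.40870/0.59130.
n = 1.3824 × 0.59130/0.40870 = 2.00 ≈ 2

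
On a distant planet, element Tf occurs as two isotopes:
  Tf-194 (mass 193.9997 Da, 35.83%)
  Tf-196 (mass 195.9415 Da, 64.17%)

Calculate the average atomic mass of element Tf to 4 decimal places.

195.2458 Da

Ar = Σ fᵢ·mᵢ = 0.3583 × 193.9997 + 0.6417 × 195.9415
= 69.51009 + 125.73566 = 195.24575 Da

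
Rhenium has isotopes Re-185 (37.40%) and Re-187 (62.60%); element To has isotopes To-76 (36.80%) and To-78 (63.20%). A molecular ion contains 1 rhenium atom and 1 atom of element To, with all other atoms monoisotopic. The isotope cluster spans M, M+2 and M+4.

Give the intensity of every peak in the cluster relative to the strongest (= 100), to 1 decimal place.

29.5 : 100.0 : 84.8

Rhenium pattern (n=1): 0.3740 : 0.6260
Element To pattern (n=1): 0.3680 : 0.6320
Convolve the two distributions (both contribute in 2-u steps):
  M: 0.3740×0.3680 = 0.137632
  M+2: 0.3740×0.6320 + 0.6260×0.3680 = 0.466736
  M+4: 0.6260×0.6320 = 0.395632
Scale to base peak (0.466736) = 100: 29.5 : 100.0 : 84.8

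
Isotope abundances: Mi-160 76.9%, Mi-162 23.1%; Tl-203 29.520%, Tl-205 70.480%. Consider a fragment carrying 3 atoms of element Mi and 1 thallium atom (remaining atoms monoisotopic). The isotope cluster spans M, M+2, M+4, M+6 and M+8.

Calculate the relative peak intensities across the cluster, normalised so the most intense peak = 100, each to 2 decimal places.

30.41 : 100.00 : 73.65 : 20.48 : 1.97

Element Mi pattern (n=3): 0.45475661 : 0.40981317 : 0.12310383 : 0.01232639
Thallium pattern (n=1): 0.2952 : 0.7048
Convolve the two distributions (both contribute in 2-u steps):
  M: 0.45475661×0.2952 = 0.134244
  M+2: 0.45475661×0.7048 + 0.40981317×0.2952 = 0.441489
  M+4: 0.40981317×0.7048 + 0.12310383×0.2952 = 0.325177
  M+6: 0.12310383×0.7048 + 0.01232639×0.2952 = 0.090402
  M+8: 0.01232639×0.7048 = 0.008688
Scale to base peak (0.441489) = 100: 30.41 : 100.00 : 73.65 : 20.48 : 1.97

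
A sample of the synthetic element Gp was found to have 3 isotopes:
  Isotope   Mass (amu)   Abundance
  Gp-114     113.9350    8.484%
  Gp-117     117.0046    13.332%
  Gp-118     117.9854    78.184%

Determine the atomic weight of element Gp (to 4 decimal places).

117.5110 amu

Ar = Σ fᵢ·mᵢ = 0.08484 × 113.9350 + 0.13332 × 117.0046 + 0.78184 × 117.9854
= 9.66625 + 15.59905 + 92.24571 = 117.51101 amu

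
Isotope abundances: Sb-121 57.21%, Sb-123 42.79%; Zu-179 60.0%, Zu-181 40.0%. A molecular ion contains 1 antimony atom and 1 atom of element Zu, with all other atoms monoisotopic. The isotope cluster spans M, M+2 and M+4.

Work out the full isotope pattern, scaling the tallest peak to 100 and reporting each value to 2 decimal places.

70.69 : 100.00 : 35.25

Antimony pattern (n=1): 0.5721 : 0.4279
Element Zu pattern (n=1): 0.6000 : 0.4000
Convolve the two distributions (both contribute in 2-u steps):
  M: 0.5721×0.6000 = 0.343260
  M+2: 0.5721×0.4000 + 0.4279×0.6000 = 0.485580
  M+4: 0.4279×0.4000 = 0.171160
Scale to base peak (0.485580) = 100: 70.69 : 100.00 : 35.25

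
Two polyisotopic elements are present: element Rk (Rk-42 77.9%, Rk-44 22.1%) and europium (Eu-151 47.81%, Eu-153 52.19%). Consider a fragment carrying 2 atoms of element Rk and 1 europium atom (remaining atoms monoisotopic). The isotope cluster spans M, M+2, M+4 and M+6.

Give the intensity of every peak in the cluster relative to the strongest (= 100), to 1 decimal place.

60.3 : 100.0 : 42.2 : 5.3

Element Rk pattern (n=2): 0.606841 : 0.344318 : 0.048841
Europium pattern (n=1): 0.4781 : 0.5219
Convolve the two distributions (both contribute in 2-u steps):
  M: 0.606841×0.4781 = 0.290131
  M+2: 0.606841×0.5219 + 0.344318×0.4781 = 0.481329
  M+4: 0.344318×0.5219 + 0.048841×0.4781 = 0.203050
  M+6: 0.048841×0.5219 = 0.025490
Scale to base peak (0.481329) = 100: 60.3 : 100.0 : 42.2 : 5.3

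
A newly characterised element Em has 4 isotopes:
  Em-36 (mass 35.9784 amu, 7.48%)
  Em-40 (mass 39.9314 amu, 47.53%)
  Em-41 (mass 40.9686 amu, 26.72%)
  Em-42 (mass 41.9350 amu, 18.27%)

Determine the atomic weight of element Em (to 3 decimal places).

Weight each isotope mass by its fractional abundance: 0.0748 × 35.9784 + 0.4753 × 39.9314 + 0.2672 × 40.9686 + 0.1827 × 41.9350
= 2.69118 + 18.97939 + 10.94681 + 7.66152 = 40.27890 amu

40.279 amu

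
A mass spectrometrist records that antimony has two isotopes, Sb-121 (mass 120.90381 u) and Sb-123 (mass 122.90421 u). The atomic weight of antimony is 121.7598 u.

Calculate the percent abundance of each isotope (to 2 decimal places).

Sb-121: 57.21%, Sb-123: 42.79%

Writing the weighted mean with unknown fraction x of Sb-121:
120.90381·x + 122.90421·(1 − x) = 121.7598
(120.90381 − 122.90421)·x = 121.7598 − 122.90421
x = -1.14441 / -2.00040 = 0.57209 → 57.21% Sb-121, 42.79% Sb-123.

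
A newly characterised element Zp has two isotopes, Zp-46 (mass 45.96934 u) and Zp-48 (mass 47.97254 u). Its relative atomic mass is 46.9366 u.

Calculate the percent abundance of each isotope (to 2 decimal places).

Zp-46: 51.71%, Zp-48: 48.29%

Let x be the fractional abundance of Zp-46; then Zp-48 has abundance 1 − x.
45.96934·x + 47.97254·(1 − x) = 46.9366
(45.96934 − 47.97254)·x = 46.9366 − 47.97254
x = -1.03594 / -2.00320 = 0.51714 → 51.71% Zp-46, 48.29% Zp-48.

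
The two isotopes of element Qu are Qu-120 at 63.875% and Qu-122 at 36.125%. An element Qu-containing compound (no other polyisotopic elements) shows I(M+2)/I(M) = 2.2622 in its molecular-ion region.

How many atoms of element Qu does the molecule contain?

4

For n independent Qu atoms, I(M+2)/I(M) = n · (abundance Qu-122) / (abundance Qu-120) = n · 0.36125/0.63875.
n = 2.2622 × 0.63875/0.36125 = 4.00 ≈ 4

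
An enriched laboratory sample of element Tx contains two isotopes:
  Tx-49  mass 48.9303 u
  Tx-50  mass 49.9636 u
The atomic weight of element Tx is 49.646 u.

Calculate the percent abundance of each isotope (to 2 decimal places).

With x = fraction of Tx-49 (so Tx-50 is 1 − x):
48.9303·x + 49.9636·(1 − x) = 49.646
(48.9303 − 49.9636)·x = 49.646 − 49.9636
x = -0.3176 / -1.0333 = 0.30736 → 30.74% Tx-49, 69.26% Tx-50.

Tx-49: 30.74%, Tx-50: 69.26%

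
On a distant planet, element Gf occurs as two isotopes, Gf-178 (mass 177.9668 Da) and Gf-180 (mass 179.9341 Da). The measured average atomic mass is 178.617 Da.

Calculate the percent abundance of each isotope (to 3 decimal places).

Gf-178: 66.950%, Gf-180: 33.050%

Let x be the fractional abundance of Gf-178; then Gf-180 has abundance 1 − x.
177.9668·x + 179.9341·(1 − x) = 178.617
(177.9668 − 179.9341)·x = 178.617 − 179.9341
x = -1.3171 / -1.9673 = 0.66950 → 66.950% Gf-178, 33.050% Gf-180.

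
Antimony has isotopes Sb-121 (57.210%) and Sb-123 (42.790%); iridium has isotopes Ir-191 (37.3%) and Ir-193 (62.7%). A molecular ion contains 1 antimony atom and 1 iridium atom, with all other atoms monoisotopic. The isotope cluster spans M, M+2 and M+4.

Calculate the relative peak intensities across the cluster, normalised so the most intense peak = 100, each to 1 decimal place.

Antimony pattern (n=1): 0.5721 : 0.4279
Iridium pattern (n=1): 0.3730 : 0.6270
Convolve the two distributions (both contribute in 2-u steps):
  M: 0.5721×0.3730 = 0.213393
  M+2: 0.5721×0.6270 + 0.4279×0.3730 = 0.518313
  M+4: 0.4279×0.6270 = 0.268293
Scale to base peak (0.518313) = 100: 41.2 : 100.0 : 51.8

41.2 : 100.0 : 51.8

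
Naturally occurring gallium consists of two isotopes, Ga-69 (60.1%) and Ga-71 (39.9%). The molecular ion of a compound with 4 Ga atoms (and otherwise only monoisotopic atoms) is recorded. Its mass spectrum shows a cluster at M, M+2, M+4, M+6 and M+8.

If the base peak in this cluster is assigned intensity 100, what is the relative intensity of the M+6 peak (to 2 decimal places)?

44.08

Binomial terms of (0.601 + 0.399)^4: M 0.1305, M+2 0.3465, M+4 0.3450, M+6 0.1527, M+8 0.0253 → M+2 is the base peak.
P(M+2) = C(4,1) × 0.601^3 × 0.399^1 = 4 × 0.2170818 × 0.3990 = 0.346463 (base)
P(M+6) = C(4,3) × 0.601^1 × 0.399^3 = 4 × 0.6010 × 0.0635212 = 0.152705
Relative intensity = 0.152705 / 0.346463 × 100 = 44.08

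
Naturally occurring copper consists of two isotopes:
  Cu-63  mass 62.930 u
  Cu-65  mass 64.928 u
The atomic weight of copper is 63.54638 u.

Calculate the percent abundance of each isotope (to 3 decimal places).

Let x be the fractional abundance of Cu-63; then Cu-65 has abundance 1 − x.
62.930·x + 64.928·(1 − x) = 63.54638
(62.930 − 64.928)·x = 63.54638 − 64.928
x = -1.38162 / -1.998 = 0.69150 → 69.150% Cu-63, 30.850% Cu-65.

Cu-63: 69.150%, Cu-65: 30.850%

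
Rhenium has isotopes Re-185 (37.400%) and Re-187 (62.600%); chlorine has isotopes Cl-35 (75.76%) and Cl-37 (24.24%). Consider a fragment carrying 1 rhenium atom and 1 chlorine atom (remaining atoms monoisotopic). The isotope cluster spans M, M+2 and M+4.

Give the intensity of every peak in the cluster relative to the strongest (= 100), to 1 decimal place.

Rhenium pattern (n=1): 0.3740 : 0.6260
Chlorine pattern (n=1): 0.7576 : 0.2424
Convolve the two distributions (both contribute in 2-u steps):
  M: 0.3740×0.7576 = 0.283342
  M+2: 0.3740×0.2424 + 0.6260×0.7576 = 0.564915
  M+4: 0.6260×0.2424 = 0.151742
Scale to base peak (0.564915) = 100: 50.2 : 100.0 : 26.9

50.2 : 100.0 : 26.9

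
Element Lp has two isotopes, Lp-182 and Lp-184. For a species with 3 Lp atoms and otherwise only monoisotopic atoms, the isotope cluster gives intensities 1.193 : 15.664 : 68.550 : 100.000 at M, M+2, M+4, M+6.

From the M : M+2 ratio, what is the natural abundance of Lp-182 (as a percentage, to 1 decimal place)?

18.6%

If p is the fraction of Lp that is Lp-182, then I(M+2)/I(M) = [C(3,1)·p^2·(1−p)] / p^3 = 3·(1−p)/p = 15.664/1.193 = 13.1299
(1−p)/p = 13.1299/3 = 4.3766  ⇒  p = 1/(1 + 4.3766) = 0.1860
Lp-182: 18.6%, Lp-184: 81.4%.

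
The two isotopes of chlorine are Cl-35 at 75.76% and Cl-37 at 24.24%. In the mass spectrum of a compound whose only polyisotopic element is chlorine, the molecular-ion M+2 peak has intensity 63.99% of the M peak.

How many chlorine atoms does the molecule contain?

2

With n Cl atoms, P(M+2)/P(M) = C(n,1)·p^(n−1)q / p^n = n·q/p = n · 0.2424/0.7576.
n = 0.6399 × 0.7576/0.2424 = 2.00 ≈ 2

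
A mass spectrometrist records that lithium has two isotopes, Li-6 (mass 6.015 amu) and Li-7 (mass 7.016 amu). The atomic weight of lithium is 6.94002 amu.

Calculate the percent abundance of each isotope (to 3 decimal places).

Let x be the fractional abundance of Li-6; then Li-7 has abundance 1 − x.
6.015·x + 7.016·(1 − x) = 6.94002
(6.015 − 7.016)·x = 6.94002 − 7.016
x = -0.07598 / -1.001 = 0.07590 → 7.590% Li-6, 92.410% Li-7.

Li-6: 7.590%, Li-7: 92.410%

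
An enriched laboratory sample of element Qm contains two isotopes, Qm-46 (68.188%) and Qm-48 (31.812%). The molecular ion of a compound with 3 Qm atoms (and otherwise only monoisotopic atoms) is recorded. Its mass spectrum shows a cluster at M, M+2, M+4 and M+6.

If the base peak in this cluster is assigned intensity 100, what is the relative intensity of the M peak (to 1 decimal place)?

71.4

Term probabilities: M 0.3170, M+2 0.4437, M+4 0.2070, M+6 0.0322. Base peak = M+2.
P(M+2) = C(3,1) × 0.68188^2 × 0.31812^1 = 3 × 0.46496033 × 0.31812 = 0.443740 (base)
P(M) = C(3,0) × 0.68188^3 × 0.31812^0 = 1 × 0.31704715 × 1.0000 = 0.317047
Relative intensity = 0.317047 / 0.443740 × 100 = 71.4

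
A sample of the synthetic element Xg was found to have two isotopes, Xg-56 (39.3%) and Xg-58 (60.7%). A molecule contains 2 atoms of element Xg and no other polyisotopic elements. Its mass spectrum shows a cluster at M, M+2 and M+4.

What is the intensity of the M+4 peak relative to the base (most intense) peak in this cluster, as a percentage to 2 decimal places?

77.23%

Term probabilities: M 0.1544, M+2 0.4771, M+4 0.3684. Base peak = M+2.
P(M+2) = C(2,1) × 0.393^1 × 0.607^1 = 2 × 0.3930 × 0.6070 = 0.477102 (base)
P(M+4) = C(2,2) × 0.393^0 × 0.607^2 = 1 × 1.0000 × 0.368449 = 0.368449
Relative intensity = 0.368449 / 0.477102 × 100 = 77.23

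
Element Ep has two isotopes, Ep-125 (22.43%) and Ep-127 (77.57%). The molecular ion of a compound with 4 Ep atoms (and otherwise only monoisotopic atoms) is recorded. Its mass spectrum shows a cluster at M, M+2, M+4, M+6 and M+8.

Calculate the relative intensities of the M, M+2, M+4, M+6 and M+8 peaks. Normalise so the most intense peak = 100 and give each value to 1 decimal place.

Each Ep atom is independently Ep-125 (p = 0.2243) or Ep-127 (q = 0.7757); the cluster is the binomial expansion (p + q)^4.
P(M) = 0.2243^4 = 0.002531
P(M+2) = 4 × 0.2243^3 × 0.7757^1 = 0.035014
P(M+4) = 6 × 0.2243^2 × 0.7757^2 = 0.181634
P(M+6) = 4 × 0.2243^1 × 0.7757^3 = 0.418765
P(M+8) = 0.7757^4 = 0.362056
The M+6 peak is largest (0.418765); scaling to 100 gives 0.6 : 8.4 : 43.4 : 100.0 : 86.5.

0.6 : 8.4 : 43.4 : 100.0 : 86.5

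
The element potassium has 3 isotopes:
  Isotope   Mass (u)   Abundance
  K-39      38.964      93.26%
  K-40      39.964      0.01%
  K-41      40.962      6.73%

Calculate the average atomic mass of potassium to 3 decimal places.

The abundance-weighted mean is 0.9326 × 38.964 + 0.0001 × 39.964 + 0.0673 × 40.962
= 36.3378 + 0.0040 + 2.7567 = 39.0985 u

39.099 u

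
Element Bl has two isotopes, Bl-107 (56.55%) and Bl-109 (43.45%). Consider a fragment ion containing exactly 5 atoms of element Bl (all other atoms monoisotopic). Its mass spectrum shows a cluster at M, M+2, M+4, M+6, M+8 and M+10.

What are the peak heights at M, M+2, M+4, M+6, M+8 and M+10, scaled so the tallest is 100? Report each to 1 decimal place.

16.9 : 65.1 : 100.0 : 76.8 : 29.5 : 4.5

Expanding (0.5655 + 0.4345)^5:
P(M) = 0.5655^5 = 0.057831
P(M+2) = 5 × 0.5655^4 × 0.4345^1 = 0.222172
P(M+4) = 10 × 0.5655^3 × 0.4345^2 = 0.341411
P(M+6) = 10 × 0.5655^2 × 0.4345^3 = 0.262322
P(M+8) = 5 × 0.5655^1 × 0.4345^4 = 0.100777
P(M+10) = 0.4345^5 = 0.015486
The M+4 peak is largest (0.341411); scaling to 100 gives 16.9 : 65.1 : 100.0 : 76.8 : 29.5 : 4.5.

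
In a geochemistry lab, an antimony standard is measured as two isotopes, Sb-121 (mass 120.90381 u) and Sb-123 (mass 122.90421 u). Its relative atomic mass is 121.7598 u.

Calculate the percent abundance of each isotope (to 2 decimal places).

With x = fraction of Sb-121 (so Sb-123 is 1 − x):
120.90381·x + 122.90421·(1 − x) = 121.7598
(120.90381 − 122.90421)·x = 121.7598 − 122.90421
x = -1.14441 / -2.00040 = 0.57209 → 57.21% Sb-121, 42.79% Sb-123.

Sb-121: 57.21%, Sb-123: 42.79%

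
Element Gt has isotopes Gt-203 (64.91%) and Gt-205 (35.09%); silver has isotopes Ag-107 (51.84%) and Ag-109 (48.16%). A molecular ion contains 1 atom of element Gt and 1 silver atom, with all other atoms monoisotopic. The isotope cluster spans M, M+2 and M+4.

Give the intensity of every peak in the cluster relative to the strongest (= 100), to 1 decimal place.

68.0 : 100.0 : 34.2

Element Gt pattern (n=1): 0.6491 : 0.3509
Silver pattern (n=1): 0.5184 : 0.4816
Convolve the two distributions (both contribute in 2-u steps):
  M: 0.6491×0.5184 = 0.336493
  M+2: 0.6491×0.4816 + 0.3509×0.5184 = 0.494513
  M+4: 0.3509×0.4816 = 0.168993
Scale to base peak (0.494513) = 100: 68.0 : 100.0 : 34.2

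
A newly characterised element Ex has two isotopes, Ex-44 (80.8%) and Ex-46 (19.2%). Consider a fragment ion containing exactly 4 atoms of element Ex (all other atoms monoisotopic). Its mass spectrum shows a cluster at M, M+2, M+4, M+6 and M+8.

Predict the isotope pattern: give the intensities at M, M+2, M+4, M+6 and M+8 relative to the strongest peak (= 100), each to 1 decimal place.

The 4 Ex atoms are independent, so intensities follow the terms of (0.808 + 0.192)^4.
P(M) = 0.808^4 = 0.426231
P(M+2) = 4 × 0.808^3 × 0.192^1 = 0.405131
P(M+4) = 6 × 0.808^2 × 0.192^2 = 0.144403
P(M+6) = 4 × 0.808^1 × 0.192^3 = 0.022876
P(M+8) = 0.192^4 = 0.001359
The M peak is largest (0.426231); scaling to 100 gives 100.0 : 95.0 : 33.9 : 5.4 : 0.3.

100.0 : 95.0 : 33.9 : 5.4 : 0.3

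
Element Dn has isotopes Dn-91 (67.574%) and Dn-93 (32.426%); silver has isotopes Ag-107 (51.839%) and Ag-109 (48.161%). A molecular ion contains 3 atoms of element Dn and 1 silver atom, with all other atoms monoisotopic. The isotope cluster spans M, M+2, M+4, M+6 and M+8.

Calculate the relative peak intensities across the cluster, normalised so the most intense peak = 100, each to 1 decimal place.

42.2 : 100.0 : 85.6 : 31.8 : 4.3

Element Dn pattern (n=3): 0.30855947 : 0.44419523 : 0.21315113 : 0.03409417
Silver pattern (n=1): 0.51839 : 0.48161
Convolve the two distributions (both contribute in 2-u steps):
  M: 0.30855947×0.51839 = 0.159954
  M+2: 0.30855947×0.48161 + 0.44419523×0.51839 = 0.378872
  M+4: 0.44419523×0.48161 + 0.21315113×0.51839 = 0.324424
  M+6: 0.21315113×0.48161 + 0.03409417×0.51839 = 0.120330
  M+8: 0.03409417×0.48161 = 0.016420
Scale to base peak (0.378872) = 100: 42.2 : 100.0 : 85.6 : 31.8 : 4.3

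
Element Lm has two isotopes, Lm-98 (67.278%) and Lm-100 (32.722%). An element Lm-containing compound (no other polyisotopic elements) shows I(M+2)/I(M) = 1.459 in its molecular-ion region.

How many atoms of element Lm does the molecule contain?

3

The M+2/M ratio from n Lm atoms is n · q/p = n · 0.32722/0.67278.
n = 1.459 × 0.67278/0.32722 = 3.00 ≈ 3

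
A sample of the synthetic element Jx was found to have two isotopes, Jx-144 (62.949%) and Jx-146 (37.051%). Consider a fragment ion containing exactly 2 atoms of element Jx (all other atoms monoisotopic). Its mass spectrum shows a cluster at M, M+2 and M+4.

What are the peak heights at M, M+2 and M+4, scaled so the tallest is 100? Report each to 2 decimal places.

84.95 : 100.00 : 29.43

Each Jx atom is independently Jx-144 (p = 0.62949) or Jx-146 (q = 0.37051); the cluster is the binomial expansion (p + q)^2.
P(M) = 0.62949^2 = 0.396258
P(M+2) = 2 × 0.62949^1 × 0.37051^1 = 0.466465
P(M+4) = 0.37051^2 = 0.137278
The M+2 peak is largest (0.466465); scaling to 100 gives 84.95 : 100.00 : 29.43.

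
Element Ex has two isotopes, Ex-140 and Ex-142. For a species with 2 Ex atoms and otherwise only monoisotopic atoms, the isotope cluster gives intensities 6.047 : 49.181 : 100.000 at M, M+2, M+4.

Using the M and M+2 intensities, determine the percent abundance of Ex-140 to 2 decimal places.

19.74%

Write p for the Ex-140 fraction. I(M+2)/I(M) = [C(2,1)·p^1·(1−p)] / p^2 = 2·(1−p)/p = 49.181/6.047 = 8.1331
(1−p)/p = 8.1331/2 = 4.0666  ⇒  p = 1/(1 + 4.0666) = 0.1974
Ex-140: 19.74%, Ex-142: 80.26%.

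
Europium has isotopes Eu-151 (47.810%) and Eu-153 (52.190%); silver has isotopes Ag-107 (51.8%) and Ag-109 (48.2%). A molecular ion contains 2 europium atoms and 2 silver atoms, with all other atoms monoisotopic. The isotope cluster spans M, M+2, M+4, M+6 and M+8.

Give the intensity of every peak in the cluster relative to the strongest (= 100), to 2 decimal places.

Europium pattern (n=2): 0.22857961 : 0.49904078 : 0.27237961
Silver pattern (n=2): 0.268324 : 0.499352 : 0.232324
Convolve the two distributions (both contribute in 2-u steps):
  M: 0.22857961×0.268324 = 0.061333
  M+2: 0.22857961×0.499352 + 0.49904078×0.268324 = 0.248046
  M+4: 0.22857961×0.232324 + 0.49904078×0.499352 + 0.27237961×0.268324 = 0.375388
  M+6: 0.49904078×0.232324 + 0.27237961×0.499352 = 0.251952
  M+8: 0.27237961×0.232324 = 0.063280
Scale to base peak (0.375388) = 100: 16.34 : 66.08 : 100.00 : 67.12 : 16.86

16.34 : 66.08 : 100.00 : 67.12 : 16.86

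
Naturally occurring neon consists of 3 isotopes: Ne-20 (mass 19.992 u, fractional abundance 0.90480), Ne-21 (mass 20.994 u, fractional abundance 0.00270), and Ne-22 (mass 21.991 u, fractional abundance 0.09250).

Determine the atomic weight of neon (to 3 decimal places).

Average mass = Σ (abundance × isotope mass) = 0.90480 × 19.992 + 0.00270 × 20.994 + 0.09250 × 21.991
= 18.0888 + 0.0567 + 2.0342 = 20.1797 u

20.180 u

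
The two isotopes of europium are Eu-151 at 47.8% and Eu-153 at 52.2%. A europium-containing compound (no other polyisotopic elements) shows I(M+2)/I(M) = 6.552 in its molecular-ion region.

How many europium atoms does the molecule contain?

6

With n Eu atoms, P(M+2)/P(M) = C(n,1)·p^(n−1)q / p^n = n·q/p = n · 0.522/0.478.
n = 6.552 × 0.478/0.522 = 6.00 ≈ 6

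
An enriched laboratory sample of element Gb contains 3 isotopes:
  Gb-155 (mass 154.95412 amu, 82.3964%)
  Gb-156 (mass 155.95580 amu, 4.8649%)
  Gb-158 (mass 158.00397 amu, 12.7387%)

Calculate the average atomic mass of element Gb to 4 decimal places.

Ar = Σ fᵢ·mᵢ = 0.823964 × 154.95412 + 0.048649 × 155.95580 + 0.127387 × 158.00397
= 127.676617 + 7.587094 + 20.127652 = 155.391363 amu

155.3914 amu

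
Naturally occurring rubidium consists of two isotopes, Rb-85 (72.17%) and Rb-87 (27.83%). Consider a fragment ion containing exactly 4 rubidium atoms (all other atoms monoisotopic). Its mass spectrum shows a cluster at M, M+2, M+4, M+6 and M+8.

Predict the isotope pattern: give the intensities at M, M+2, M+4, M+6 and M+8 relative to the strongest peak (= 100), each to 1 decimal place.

64.8 : 100.0 : 57.8 : 14.9 : 1.4

Expanding (0.7217 + 0.2783)^4:
P(M) = 0.7217^4 = 0.271286
P(M+2) = 4 × 0.7217^3 × 0.2783^1 = 0.418450
P(M+4) = 6 × 0.7217^2 × 0.2783^2 = 0.242042
P(M+6) = 4 × 0.7217^1 × 0.2783^3 = 0.062224
P(M+8) = 0.2783^4 = 0.005999
The M+2 peak is largest (0.418450); scaling to 100 gives 64.8 : 100.0 : 57.8 : 14.9 : 1.4.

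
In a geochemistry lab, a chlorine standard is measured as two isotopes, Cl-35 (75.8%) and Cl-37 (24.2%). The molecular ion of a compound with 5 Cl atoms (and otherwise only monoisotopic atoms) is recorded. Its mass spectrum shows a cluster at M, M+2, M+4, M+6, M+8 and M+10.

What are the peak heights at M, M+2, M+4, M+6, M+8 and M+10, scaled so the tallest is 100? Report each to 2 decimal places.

Expanding (0.758 + 0.242)^5:
P(M) = 0.758^5 = 0.250234
P(M+2) = 5 × 0.758^4 × 0.242^1 = 0.399450
P(M+4) = 10 × 0.758^3 × 0.242^2 = 0.255058
P(M+6) = 10 × 0.758^2 × 0.242^3 = 0.081430
P(M+8) = 5 × 0.758^1 × 0.242^4 = 0.012999
P(M+10) = 0.242^5 = 0.000830
The M+2 peak is largest (0.399450); scaling to 100 gives 62.64 : 100.00 : 63.85 : 20.39 : 3.25 : 0.21.

62.64 : 100.00 : 63.85 : 20.39 : 3.25 : 0.21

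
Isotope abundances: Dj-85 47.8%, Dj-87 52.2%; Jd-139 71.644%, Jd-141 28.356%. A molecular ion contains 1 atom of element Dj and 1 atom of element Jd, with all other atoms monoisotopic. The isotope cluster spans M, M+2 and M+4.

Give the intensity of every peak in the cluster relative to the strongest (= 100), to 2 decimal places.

67.21 : 100.00 : 29.05

Element Dj pattern (n=1): 0.4780 : 0.5220
Element Jd pattern (n=1): 0.71644 : 0.28356
Convolve the two distributions (both contribute in 2-u steps):
  M: 0.4780×0.71644 = 0.342458
  M+2: 0.4780×0.28356 + 0.5220×0.71644 = 0.509523
  M+4: 0.5220×0.28356 = 0.148018
Scale to base peak (0.509523) = 100: 67.21 : 100.00 : 29.05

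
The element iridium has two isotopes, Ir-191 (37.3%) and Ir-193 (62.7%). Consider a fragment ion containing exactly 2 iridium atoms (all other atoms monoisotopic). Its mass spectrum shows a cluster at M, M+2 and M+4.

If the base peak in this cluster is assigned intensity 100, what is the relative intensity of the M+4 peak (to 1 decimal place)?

(0.373 + 0.627)^2 gives M 0.1391, M+2 0.4677, M+4 0.3931; the largest is M+2.
P(M+2) = C(2,1) × 0.373^1 × 0.627^1 = 2 × 0.3730 × 0.6270 = 0.467742 (base)
P(M+4) = C(2,2) × 0.373^0 × 0.627^2 = 1 × 1.0000 × 0.393129 = 0.393129
Relative intensity = 0.393129 / 0.467742 × 100 = 84.0

84.0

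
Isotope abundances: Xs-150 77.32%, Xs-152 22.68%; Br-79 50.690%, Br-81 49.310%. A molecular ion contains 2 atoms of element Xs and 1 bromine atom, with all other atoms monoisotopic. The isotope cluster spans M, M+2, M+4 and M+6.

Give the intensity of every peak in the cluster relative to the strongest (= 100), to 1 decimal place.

Element Xs pattern (n=2): 0.59783824 : 0.35072352 : 0.05143824
Bromine pattern (n=1): 0.5069 : 0.4931
Convolve the two distributions (both contribute in 2-u steps):
  M: 0.59783824×0.5069 = 0.303044
  M+2: 0.59783824×0.4931 + 0.35072352×0.5069 = 0.472576
  M+4: 0.35072352×0.4931 + 0.05143824×0.5069 = 0.199016
  M+6: 0.05143824×0.4931 = 0.025364
Scale to base peak (0.472576) = 100: 64.1 : 100.0 : 42.1 : 5.4

64.1 : 100.0 : 42.1 : 5.4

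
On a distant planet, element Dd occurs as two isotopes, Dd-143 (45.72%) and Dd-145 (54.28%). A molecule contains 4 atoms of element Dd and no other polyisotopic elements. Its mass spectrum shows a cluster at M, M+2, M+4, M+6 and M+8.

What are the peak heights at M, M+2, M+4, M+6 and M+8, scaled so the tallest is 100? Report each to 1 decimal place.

11.8 : 56.2 : 100.0 : 79.1 : 23.5

The 4 Dd atoms are independent, so intensities follow the terms of (0.4572 + 0.5428)^4.
P(M) = 0.4572^4 = 0.043694
P(M+2) = 4 × 0.4572^3 × 0.5428^1 = 0.207500
P(M+4) = 6 × 0.4572^2 × 0.5428^2 = 0.369525
P(M+6) = 4 × 0.4572^1 × 0.5428^3 = 0.292473
P(M+8) = 0.5428^4 = 0.086808
The M+4 peak is largest (0.369525); scaling to 100 gives 11.8 : 56.2 : 100.0 : 79.1 : 23.5.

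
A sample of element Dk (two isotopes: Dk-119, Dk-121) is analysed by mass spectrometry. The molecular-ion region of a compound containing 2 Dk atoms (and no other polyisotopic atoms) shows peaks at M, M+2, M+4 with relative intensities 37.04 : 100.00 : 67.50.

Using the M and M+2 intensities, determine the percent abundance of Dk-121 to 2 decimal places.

Let p = fractional abundance of Dk-119. I(M+2)/I(M) = [C(2,1)·p^1·(1−p)] / p^2 = 2·(1−p)/p = 100.00/37.04 = 2.6998
(1−p)/p = 2.6998/2 = 1.3499  ⇒  p = 1/(1 + 1.3499) = 0.4256
Dk-119: 42.56%, Dk-121: 57.44%.

57.44%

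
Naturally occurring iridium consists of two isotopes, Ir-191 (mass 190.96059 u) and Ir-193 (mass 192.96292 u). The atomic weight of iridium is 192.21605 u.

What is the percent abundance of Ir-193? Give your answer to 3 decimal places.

Writing the weighted mean with unknown fraction x of Ir-191:
190.96059·x + 192.96292·(1 − x) = 192.21605
(190.96059 − 192.96292)·x = 192.21605 − 192.96292
x = -0.74687 / -2.00233 = 0.37300 → 37.300% Ir-191, 62.700% Ir-193.

62.700%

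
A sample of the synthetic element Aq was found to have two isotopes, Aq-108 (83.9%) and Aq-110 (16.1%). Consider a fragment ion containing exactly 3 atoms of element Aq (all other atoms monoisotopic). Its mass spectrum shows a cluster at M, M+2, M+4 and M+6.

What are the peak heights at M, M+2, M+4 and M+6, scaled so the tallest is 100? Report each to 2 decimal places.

The 3 Aq atoms are independent, so intensities follow the terms of (0.839 + 0.161)^3.
P(M) = 0.839^3 = 0.590590
P(M+2) = 3 × 0.839^2 × 0.161^1 = 0.339994
P(M+4) = 3 × 0.839^1 × 0.161^2 = 0.065243
P(M+6) = 0.161^3 = 0.004173
The M peak is largest (0.590590); scaling to 100 gives 100.00 : 57.57 : 11.05 : 0.71.

100.00 : 57.57 : 11.05 : 0.71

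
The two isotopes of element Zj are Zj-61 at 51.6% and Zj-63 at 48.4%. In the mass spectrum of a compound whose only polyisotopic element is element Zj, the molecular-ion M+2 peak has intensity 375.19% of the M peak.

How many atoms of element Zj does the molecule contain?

The M+2/M ratio from n Zj atoms is n · q/p = n · 0.484/0.516.
n = 3.7519 × 0.516/0.484 = 4.00 ≈ 4

4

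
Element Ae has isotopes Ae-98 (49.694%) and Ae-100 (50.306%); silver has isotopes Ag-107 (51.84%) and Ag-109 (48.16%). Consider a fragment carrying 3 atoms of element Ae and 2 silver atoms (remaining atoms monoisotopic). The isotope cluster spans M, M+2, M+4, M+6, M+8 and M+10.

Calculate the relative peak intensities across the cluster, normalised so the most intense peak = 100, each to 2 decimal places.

Element Ae pattern (n=3): 0.12271902 : 0.37269104 : 0.37728087 : 0.12730907
Silver pattern (n=2): 0.26873856 : 0.49932288 : 0.23193856
Convolve the two distributions (both contribute in 2-u steps):
  M: 0.12271902×0.26873856 = 0.032979
  M+2: 0.12271902×0.49932288 + 0.37269104×0.26873856 = 0.161433
  M+4: 0.12271902×0.23193856 + 0.37269104×0.49932288 + 0.37728087×0.26873856 = 0.315946
  M+6: 0.37269104×0.23193856 + 0.37728087×0.49932288 + 0.12730907×0.26873856 = 0.309039
  M+8: 0.37728087×0.23193856 + 0.12730907×0.49932288 = 0.151074
  M+10: 0.12730907×0.23193856 = 0.029528
Scale to base peak (0.315946) = 100: 10.44 : 51.10 : 100.00 : 97.81 : 47.82 : 9.35

10.44 : 51.10 : 100.00 : 97.81 : 47.82 : 9.35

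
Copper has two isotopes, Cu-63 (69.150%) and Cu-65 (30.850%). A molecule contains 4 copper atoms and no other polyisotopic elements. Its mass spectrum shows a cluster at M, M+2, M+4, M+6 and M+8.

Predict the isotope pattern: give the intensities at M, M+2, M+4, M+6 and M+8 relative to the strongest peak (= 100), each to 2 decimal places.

Each Cu atom is independently Cu-63 (p = 0.69150) or Cu-65 (q = 0.30850); the cluster is the binomial expansion (p + q)^4.
P(M) = 0.69150^4 = 0.228649
P(M+2) = 4 × 0.69150^3 × 0.30850^1 = 0.408030
P(M+4) = 6 × 0.69150^2 × 0.30850^2 = 0.273052
P(M+6) = 4 × 0.69150^1 × 0.30850^3 = 0.081212
P(M+8) = 0.30850^4 = 0.009058
The M+2 peak is largest (0.408030); scaling to 100 gives 56.04 : 100.00 : 66.92 : 19.90 : 2.22.

56.04 : 100.00 : 66.92 : 19.90 : 2.22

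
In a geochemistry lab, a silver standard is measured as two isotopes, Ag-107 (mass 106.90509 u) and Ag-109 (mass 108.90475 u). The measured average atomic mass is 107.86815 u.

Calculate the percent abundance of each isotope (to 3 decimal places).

Writing the weighted mean with unknown fraction x of Ag-107:
106.90509·x + 108.90475·(1 − x) = 107.86815
(106.90509 − 108.90475)·x = 107.86815 − 108.90475
x = -1.03660 / -1.99966 = 0.51839 → 51.839% Ag-107, 48.161% Ag-109.

Ag-107: 51.839%, Ag-109: 48.161%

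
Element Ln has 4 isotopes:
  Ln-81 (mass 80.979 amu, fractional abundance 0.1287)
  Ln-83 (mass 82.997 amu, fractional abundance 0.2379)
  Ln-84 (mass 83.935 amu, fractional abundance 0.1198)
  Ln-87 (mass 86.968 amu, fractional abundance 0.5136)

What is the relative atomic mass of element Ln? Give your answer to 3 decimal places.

84.889 amu

The abundance-weighted mean is 0.1287 × 80.979 + 0.2379 × 82.997 + 0.1198 × 83.935 + 0.5136 × 86.968
= 10.4220 + 19.7450 + 10.0554 + 44.6668 = 84.8892 amu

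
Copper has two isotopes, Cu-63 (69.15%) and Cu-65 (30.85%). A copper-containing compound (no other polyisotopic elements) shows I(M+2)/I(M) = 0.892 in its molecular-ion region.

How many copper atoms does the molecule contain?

The M+2/M ratio from n Cu atoms is n · q/p = n · 0.3085/0.6915.
n = 0.892 × 0.6915/0.3085 = 2.00 ≈ 2

2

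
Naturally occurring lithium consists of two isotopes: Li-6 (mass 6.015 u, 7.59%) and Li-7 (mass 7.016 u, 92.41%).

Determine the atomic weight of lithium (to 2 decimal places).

6.94 u

The abundance-weighted mean is 0.0759 × 6.015 + 0.9241 × 7.016
= 0.4565 + 6.4835 = 6.9400 u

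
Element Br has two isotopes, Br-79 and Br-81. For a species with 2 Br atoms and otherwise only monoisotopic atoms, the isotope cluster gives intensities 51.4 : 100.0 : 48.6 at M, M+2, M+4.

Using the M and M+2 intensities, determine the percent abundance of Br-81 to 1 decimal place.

Let p = fractional abundance of Br-79. I(M+2)/I(M) = [C(2,1)·p^1·(1−p)] / p^2 = 2·(1−p)/p = 100.0/51.4 = 1.9455
(1−p)/p = 1.9455/2 = 0.9728  ⇒  p = 1/(1 + 0.9728) = 0.5069
Br-79: 50.7%, Br-81: 49.3%.

49.3%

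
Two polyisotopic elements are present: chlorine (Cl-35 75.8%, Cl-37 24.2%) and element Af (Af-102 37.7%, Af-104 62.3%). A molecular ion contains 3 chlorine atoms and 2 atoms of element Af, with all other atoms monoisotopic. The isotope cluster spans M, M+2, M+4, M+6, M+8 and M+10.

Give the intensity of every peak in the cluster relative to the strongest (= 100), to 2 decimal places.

16.12 : 68.73 : 100.00 : 58.99 : 15.20 : 1.43

Chlorine pattern (n=3): 0.43551951 : 0.41713346 : 0.13317454 : 0.01417249
Element Af pattern (n=2): 0.142129 : 0.469742 : 0.388129
Convolve the two distributions (both contribute in 2-u steps):
  M: 0.43551951×0.142129 = 0.061900
  M+2: 0.43551951×0.469742 + 0.41713346×0.142129 = 0.263869
  M+4: 0.43551951×0.388129 + 0.41713346×0.469742 + 0.13317454×0.142129 = 0.383911
  M+6: 0.41713346×0.388129 + 0.13317454×0.469742 + 0.01417249×0.142129 = 0.226474
  M+8: 0.13317454×0.388129 + 0.01417249×0.469742 = 0.058346
  M+10: 0.01417249×0.388129 = 0.005501
Scale to base peak (0.383911) = 100: 16.12 : 68.73 : 100.00 : 58.99 : 15.20 : 1.43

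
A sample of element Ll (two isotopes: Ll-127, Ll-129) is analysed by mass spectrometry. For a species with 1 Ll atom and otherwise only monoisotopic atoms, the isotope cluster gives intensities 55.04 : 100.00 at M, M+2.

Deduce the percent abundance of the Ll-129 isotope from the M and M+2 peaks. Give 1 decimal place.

64.5%

Write p for the Ll-127 fraction. I(M+2)/I(M) = [C(1,1)·p^0·(1−p)] / p^1 = 1·(1−p)/p = 100.00/55.04 = 1.8169
(1−p)/p = 1.8169/1 = 1.8169  ⇒  p = 1/(1 + 1.8169) = 0.3550
Ll-127: 35.5%, Ll-129: 64.5%.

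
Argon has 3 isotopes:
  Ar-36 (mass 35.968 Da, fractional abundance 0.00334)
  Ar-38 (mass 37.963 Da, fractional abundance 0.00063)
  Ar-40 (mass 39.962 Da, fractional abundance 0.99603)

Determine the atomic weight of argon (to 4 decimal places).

39.9474 Da

Weight each isotope mass by its fractional abundance: 0.00334 × 35.968 + 0.00063 × 37.963 + 0.99603 × 39.962
= 0.12013 + 0.02392 + 39.80335 = 39.94740 Da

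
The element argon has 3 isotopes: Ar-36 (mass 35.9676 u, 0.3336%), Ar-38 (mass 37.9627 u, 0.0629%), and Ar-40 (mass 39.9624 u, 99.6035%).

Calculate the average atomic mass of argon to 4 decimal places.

Ar = Σ fᵢ·mᵢ = 0.003336 × 35.9676 + 0.000629 × 37.9627 + 0.996035 × 39.9624
= 0.11999 + 0.02388 + 39.80395 = 39.94782 u

39.9478 u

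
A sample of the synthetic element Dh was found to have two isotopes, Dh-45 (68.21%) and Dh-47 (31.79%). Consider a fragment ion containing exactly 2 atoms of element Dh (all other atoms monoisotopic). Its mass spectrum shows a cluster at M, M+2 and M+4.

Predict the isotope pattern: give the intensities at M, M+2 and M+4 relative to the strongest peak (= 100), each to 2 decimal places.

100.00 : 93.21 : 21.72

Expanding (0.6821 + 0.3179)^2:
P(M) = 0.6821^2 = 0.465260
P(M+2) = 2 × 0.6821^1 × 0.3179^1 = 0.433679
P(M+4) = 0.3179^2 = 0.101060
The M peak is largest (0.465260); scaling to 100 gives 100.00 : 93.21 : 21.72.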